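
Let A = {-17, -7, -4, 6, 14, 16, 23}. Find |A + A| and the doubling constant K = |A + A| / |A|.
K = |A + A| / |A| = 25/7

Enumerate A + A = {a + b : a, b ∈ A}. With |A| = 7, there are |A|^2 = 49 ordered sum pairs; collecting distinct values, A + A = {-34, -24, -21, -14, -11, -8, -3, -1, 2, 6, 7, 9, 10, 12, 16, 19, 20, 22, 28, 29, 30, 32, 37, 39, 46}, so |A + A| = 25. Thus K = 25/7. For comparison, the minimum possible |A + A| over all 7-element sets is 2·7 − 1 = 13 (so min K = 13/7), attained only by arithmetic progressions.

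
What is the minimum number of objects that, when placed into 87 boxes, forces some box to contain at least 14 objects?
n = (14 − 1)·87 + 1 = 1132

By the generalised pigeonhole principle, to guarantee some box contains ≥ r objects we need more than (r − 1) · k objects total. Threshold: n = (r − 1) · k + 1. With r = 14 and k = 87: n = 13 · 87 + 1 = 1131 + 1 = 1132. For n = 1131 = 13 · 87, we can put exactly 13 objects in every box, avoiding 14 in any single one — so 1132 is tight.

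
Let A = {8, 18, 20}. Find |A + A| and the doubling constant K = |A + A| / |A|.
K = |A + A| / |A| = 6/3 = 2

Enumerate A + A = {a + b : a, b ∈ A}. With |A| = 3, there are |A|^2 = 9 ordered sum pairs; collecting distinct values, A + A = {16, 26, 28, 36, 38, 40}, so |A + A| = 6. Thus K = 6/3 = 2. For comparison, the minimum possible |A + A| over all 3-element sets is 2·3 − 1 = 5 (so min K = 5/3), attained only by arithmetic progressions.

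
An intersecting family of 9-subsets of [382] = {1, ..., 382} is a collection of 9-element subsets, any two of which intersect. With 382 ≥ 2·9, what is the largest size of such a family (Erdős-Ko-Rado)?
max |F| = C(381, 8) = 10227067532092125

The Erdős-Ko-Rado theorem states: for n ≥ 2k, an intersecting family of k-subsets of an n-element set has size at most C(n − 1, k − 1), with equality for 'star' families {A ⊆ [n] : |A| = k, i ∈ A} (fix an element i). For n = 382, k = 9: C(381, 8) = 10227067532092125.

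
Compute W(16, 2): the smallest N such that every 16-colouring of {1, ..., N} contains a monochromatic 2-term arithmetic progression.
W(16, 2) = 16 + 1 = 17

A 2-term AP is any pair of integers, so a monochromatic 2-AP exists iff some colour is used at least twice. With 16 colours, the colouring i ↦ i on {1, ..., 16} uses each colour once, avoiding any monochromatic pair, so W(16, 2) > 16. For {1, ..., 17}, pigeonhole forces two integers of the same colour, which form a monochromatic 2-AP. Hence W(16, 2) = 17.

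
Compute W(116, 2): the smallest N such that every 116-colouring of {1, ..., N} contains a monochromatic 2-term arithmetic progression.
W(116, 2) = 116 + 1 = 117

A 2-term AP is any pair of integers, so a monochromatic 2-AP exists iff some colour is used at least twice. With 116 colours, the colouring i ↦ i on {1, ..., 116} uses each colour once, avoiding any monochromatic pair, so W(116, 2) > 116. For {1, ..., 117}, pigeonhole forces two integers of the same colour, which form a monochromatic 2-AP. Hence W(116, 2) = 117.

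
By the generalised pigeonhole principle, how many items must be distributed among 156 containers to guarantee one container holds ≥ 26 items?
n = (26 − 1)·156 + 1 = 3901

By the generalised pigeonhole principle, to guarantee some box contains ≥ r objects we need more than (r − 1) · k objects total. Threshold: n = (r − 1) · k + 1. With r = 26 and k = 156: n = 25 · 156 + 1 = 3900 + 1 = 3901. For n = 3900 = 25 · 156, we can put exactly 25 objects in every box, avoiding 26 in any single one — so 3901 is tight.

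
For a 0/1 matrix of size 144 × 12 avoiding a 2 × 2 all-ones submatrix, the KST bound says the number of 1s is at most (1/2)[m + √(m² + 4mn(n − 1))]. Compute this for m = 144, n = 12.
z(144, 12; 2, 2) ≤ (1/2)[144 + √(144² + 4·144·12·11)] = (1/2)[144 + √96768] = 227.5378

Kővári–Sós–Turán: let r_1, ..., r_144 be the row sums and z = Σ r_i the total number of 1s. Each pair of columns can share at most one row with both entries 1 (else a 2×2 all-ones block appears), so Σ_i C(r_i, 2) ≤ C(12, 2) = 66. By convexity Σ_i C(r_i, 2) ≥ 144·C(z/144, 2) = z(z − 144)/(2·144), giving z² − 144z − 144·12·11 ≤ 0 and hence z ≤ (1/2)[144 + √(20736 + 4·19008)] = (1/2)[144 + √96768] ≈ (1/2)(144 + 311.0756) = 227.5378.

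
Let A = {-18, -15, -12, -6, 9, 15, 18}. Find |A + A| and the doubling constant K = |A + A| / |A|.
K = |A + A| / |A| = 22/7

Enumerate A + A = {a + b : a, b ∈ A}. With |A| = 7, there are |A|^2 = 49 ordered sum pairs; collecting distinct values, A + A = {-36, -33, -30, -27, -24, -21, -18, -12, -9, -6, -3, 0, 3, 6, 9, 12, 18, 24, 27, 30, 33, 36}, so |A + A| = 22. Thus K = 22/7. For comparison, the minimum possible |A + A| over all 7-element sets is 2·7 − 1 = 13 (so min K = 13/7), attained only by arithmetic progressions.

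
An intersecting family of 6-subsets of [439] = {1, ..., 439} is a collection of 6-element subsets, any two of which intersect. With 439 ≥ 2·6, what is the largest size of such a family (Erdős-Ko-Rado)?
max |F| = C(438, 5) = 131292457422

The Erdős-Ko-Rado theorem states: for n ≥ 2k, an intersecting family of k-subsets of an n-element set has size at most C(n − 1, k − 1), with equality for 'star' families {A ⊆ [n] : |A| = k, i ∈ A} (fix an element i). For n = 439, k = 6: C(438, 5) = 131292457422.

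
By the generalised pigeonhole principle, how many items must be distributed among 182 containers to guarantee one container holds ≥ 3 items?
n = (3 − 1)·182 + 1 = 365

By the generalised pigeonhole principle, to guarantee some box contains ≥ r objects we need more than (r − 1) · k objects total. Threshold: n = (r − 1) · k + 1. With r = 3 and k = 182: n = 2 · 182 + 1 = 364 + 1 = 365. For n = 364 = 2 · 182, we can put exactly 2 objects in every box, avoiding 3 in any single one — so 365 is tight.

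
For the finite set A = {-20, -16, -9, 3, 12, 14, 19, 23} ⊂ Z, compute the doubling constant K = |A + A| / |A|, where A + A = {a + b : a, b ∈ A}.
K = |A + A| / |A| = 32/8 = 4

Enumerate A + A = {a + b : a, b ∈ A}. With |A| = 8, there are |A|^2 = 64 ordered sum pairs; collecting distinct values, A + A = {-40, -36, -32, -29, -25, -18, -17, -13, -8, -6, -4, -2, -1, 3, 5, 6, 7, 10, 14, 15, 17, 22, 24, 26, 28, 31, 33, 35, 37, 38, 42, 46}, so |A + A| = 32. Thus K = 32/8 = 4. For comparison, the minimum possible |A + A| over all 8-element sets is 2·8 − 1 = 15 (so min K = 15/8), attained only by arithmetic progressions.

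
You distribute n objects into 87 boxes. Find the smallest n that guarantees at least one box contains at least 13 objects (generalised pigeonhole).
n = (13 − 1)·87 + 1 = 1045

By the generalised pigeonhole principle, to guarantee some box contains ≥ r objects we need more than (r − 1) · k objects total. Threshold: n = (r − 1) · k + 1. With r = 13 and k = 87: n = 12 · 87 + 1 = 1044 + 1 = 1045. For n = 1044 = 12 · 87, we can put exactly 12 objects in every box, avoiding 13 in any single one — so 1045 is tight.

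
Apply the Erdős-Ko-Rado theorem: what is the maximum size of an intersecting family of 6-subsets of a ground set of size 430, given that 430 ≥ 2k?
max |F| = C(429, 5) = 118289506335

The Erdős-Ko-Rado theorem states: for n ≥ 2k, an intersecting family of k-subsets of an n-element set has size at most C(n − 1, k − 1), with equality for 'star' families {A ⊆ [n] : |A| = k, i ∈ A} (fix an element i). For n = 430, k = 6: C(429, 5) = 118289506335.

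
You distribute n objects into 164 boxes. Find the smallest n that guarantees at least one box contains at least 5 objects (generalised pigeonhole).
n = (5 − 1)·164 + 1 = 657

By the generalised pigeonhole principle, to guarantee some box contains ≥ r objects we need more than (r − 1) · k objects total. Threshold: n = (r − 1) · k + 1. With r = 5 and k = 164: n = 4 · 164 + 1 = 656 + 1 = 657. For n = 656 = 4 · 164, we can put exactly 4 objects in every box, avoiding 5 in any single one — so 657 is tight.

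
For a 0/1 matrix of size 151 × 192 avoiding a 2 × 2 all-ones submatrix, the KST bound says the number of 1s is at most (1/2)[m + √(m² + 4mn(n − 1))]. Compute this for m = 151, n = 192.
z(151, 192; 2, 2) ≤ (1/2)[151 + √(151² + 4·151·192·191)] = (1/2)[151 + √22172689] = 2429.8942

Kővári–Sós–Turán: let r_1, ..., r_151 be the row sums and z = Σ r_i the total number of 1s. Each pair of columns can share at most one row with both entries 1 (else a 2×2 all-ones block appears), so Σ_i C(r_i, 2) ≤ C(192, 2) = 18336. By convexity Σ_i C(r_i, 2) ≥ 151·C(z/151, 2) = z(z − 151)/(2·151), giving z² − 151z − 151·192·191 ≤ 0 and hence z ≤ (1/2)[151 + √(22801 + 4·5537472)] = (1/2)[151 + √22172689] ≈ (1/2)(151 + 4708.7885) = 2429.8942.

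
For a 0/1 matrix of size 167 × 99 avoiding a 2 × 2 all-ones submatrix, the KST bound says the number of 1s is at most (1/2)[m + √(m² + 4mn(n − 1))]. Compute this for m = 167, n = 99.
z(167, 99; 2, 2) ≤ (1/2)[167 + √(167² + 4·167·99·98)] = (1/2)[167 + √6508825] = 1359.1199

Kővári–Sós–Turán: let r_1, ..., r_167 be the row sums and z = Σ r_i the total number of 1s. Each pair of columns can share at most one row with both entries 1 (else a 2×2 all-ones block appears), so Σ_i C(r_i, 2) ≤ C(99, 2) = 4851. By convexity Σ_i C(r_i, 2) ≥ 167·C(z/167, 2) = z(z − 167)/(2·167), giving z² − 167z − 167·99·98 ≤ 0 and hence z ≤ (1/2)[167 + √(27889 + 4·1620234)] = (1/2)[167 + √6508825] ≈ (1/2)(167 + 2551.2399) = 1359.1199.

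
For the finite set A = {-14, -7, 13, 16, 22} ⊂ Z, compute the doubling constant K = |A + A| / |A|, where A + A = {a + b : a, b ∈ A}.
K = |A + A| / |A| = 15/5 = 3

Enumerate A + A = {a + b : a, b ∈ A}. With |A| = 5, there are |A|^2 = 25 ordered sum pairs; collecting distinct values, A + A = {-28, -21, -14, -1, 2, 6, 8, 9, 15, 26, 29, 32, 35, 38, 44}, so |A + A| = 15. Thus K = 15/5 = 3. For comparison, the minimum possible |A + A| over all 5-element sets is 2·5 − 1 = 9 (so min K = 9/5), attained only by arithmetic progressions.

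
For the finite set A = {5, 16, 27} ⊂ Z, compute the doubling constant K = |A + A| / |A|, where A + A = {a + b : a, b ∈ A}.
K = |A + A| / |A| = 5/3

Enumerate A + A = {a + b : a, b ∈ A}. With |A| = 3, there are |A|^2 = 9 ordered sum pairs; collecting distinct values, A + A = {10, 21, 32, 43, 54}, so |A + A| = 5. Thus K = 5/3. Here |A + A| = 2|A| − 1 = 5, the minimum possible — so K = 5/3 is minimal, which holds iff A is an arithmetic progression.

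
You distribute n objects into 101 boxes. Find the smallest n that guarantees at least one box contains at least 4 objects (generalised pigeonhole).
n = (4 − 1)·101 + 1 = 304

By the generalised pigeonhole principle, to guarantee some box contains ≥ r objects we need more than (r − 1) · k objects total. Threshold: n = (r − 1) · k + 1. With r = 4 and k = 101: n = 3 · 101 + 1 = 303 + 1 = 304. For n = 303 = 3 · 101, we can put exactly 3 objects in every box, avoiding 4 in any single one — so 304 is tight.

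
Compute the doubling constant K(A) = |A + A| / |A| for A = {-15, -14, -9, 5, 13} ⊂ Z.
K = |A + A| / |A| = 15/5 = 3

Enumerate A + A = {a + b : a, b ∈ A}. With |A| = 5, there are |A|^2 = 25 ordered sum pairs; collecting distinct values, A + A = {-30, -29, -28, -24, -23, -18, -10, -9, -4, -2, -1, 4, 10, 18, 26}, so |A + A| = 15. Thus K = 15/5 = 3. For comparison, the minimum possible |A + A| over all 5-element sets is 2·5 − 1 = 9 (so min K = 9/5), attained only by arithmetic progressions.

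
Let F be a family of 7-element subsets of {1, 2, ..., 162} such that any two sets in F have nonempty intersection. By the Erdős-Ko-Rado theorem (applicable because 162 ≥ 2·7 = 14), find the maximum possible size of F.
max |F| = C(161, 6) = 22013638192

Erdős-Ko-Rado (1961): when n ≥ 2k, max |F| = C(n−1, k−1). The bound is attained by the star {A : i ∈ A} for any fixed i ∈ [n]. Here C(162−1, 7−1) = C(161, 6) = 22013638192.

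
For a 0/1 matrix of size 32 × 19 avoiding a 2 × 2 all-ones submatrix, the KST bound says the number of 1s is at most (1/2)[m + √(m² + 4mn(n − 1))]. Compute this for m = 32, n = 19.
z(32, 19; 2, 2) ≤ (1/2)[32 + √(32² + 4·32·19·18)] = (1/2)[32 + √44800] = 121.8301

Kővári–Sós–Turán: let r_1, ..., r_32 be the row sums and z = Σ r_i the total number of 1s. Each pair of columns can share at most one row with both entries 1 (else a 2×2 all-ones block appears), so Σ_i C(r_i, 2) ≤ C(19, 2) = 171. By convexity Σ_i C(r_i, 2) ≥ 32·C(z/32, 2) = z(z − 32)/(2·32), giving z² − 32z − 32·19·18 ≤ 0 and hence z ≤ (1/2)[32 + √(1024 + 4·10944)] = (1/2)[32 + √44800] ≈ (1/2)(32 + 211.6601) = 121.8301.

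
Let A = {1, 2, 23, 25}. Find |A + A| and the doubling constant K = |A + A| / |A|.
K = |A + A| / |A| = 10/4 = 5/2

Enumerate A + A = {a + b : a, b ∈ A}. With |A| = 4, there are |A|^2 = 16 ordered sum pairs; collecting distinct values, A + A = {2, 3, 4, 24, 25, 26, 27, 46, 48, 50}, so |A + A| = 10. Thus K = 10/4 = 5/2. For comparison, the minimum possible |A + A| over all 4-element sets is 2·4 − 1 = 7 (so min K = 7/4), attained only by arithmetic progressions.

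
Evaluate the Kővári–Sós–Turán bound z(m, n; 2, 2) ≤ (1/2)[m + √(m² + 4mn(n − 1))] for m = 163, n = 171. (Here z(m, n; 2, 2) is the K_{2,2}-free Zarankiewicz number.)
z(163, 171; 2, 2) ≤ (1/2)[163 + √(163² + 4·163·171·170)] = (1/2)[163 + √18980209] = 2259.8141

Kővári–Sós–Turán: let r_1, ..., r_163 be the row sums and z = Σ r_i the total number of 1s. Each pair of columns can share at most one row with both entries 1 (else a 2×2 all-ones block appears), so Σ_i C(r_i, 2) ≤ C(171, 2) = 14535. By convexity Σ_i C(r_i, 2) ≥ 163·C(z/163, 2) = z(z − 163)/(2·163), giving z² − 163z − 163·171·170 ≤ 0 and hence z ≤ (1/2)[163 + √(26569 + 4·4738410)] = (1/2)[163 + √18980209] ≈ (1/2)(163 + 4356.6282) = 2259.8141.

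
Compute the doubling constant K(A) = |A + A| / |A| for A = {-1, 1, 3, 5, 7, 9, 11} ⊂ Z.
K = |A + A| / |A| = 13/7

Enumerate A + A = {a + b : a, b ∈ A}. With |A| = 7, there are |A|^2 = 49 ordered sum pairs; collecting distinct values, A + A = {-2, 0, 2, 4, 6, 8, 10, 12, 14, 16, 18, 20, 22}, so |A + A| = 13. Thus K = 13/7. Here |A + A| = 2|A| − 1 = 13, the minimum possible — so K = 13/7 is minimal, which holds iff A is an arithmetic progression.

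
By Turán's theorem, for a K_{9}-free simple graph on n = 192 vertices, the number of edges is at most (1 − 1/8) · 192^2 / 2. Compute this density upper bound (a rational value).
Turán density bound = (7/8) · 192^2/2 = 16128

Turán's theorem: ex(n, K_{r+1}) is achieved by the complete r-partite Turán graph T(n, r) with parts as balanced as possible, and is at most (1 − 1/r) · n^2/2. For r = 8, n = 192: the density bound is (7/8) · 36864/2 = 16128. Since 8 ∣ 192, the Turán graph T(192, 8) has parts of equal size 24, and its edge count e(T(192, 8)) = 16128 attains the density bound exactly.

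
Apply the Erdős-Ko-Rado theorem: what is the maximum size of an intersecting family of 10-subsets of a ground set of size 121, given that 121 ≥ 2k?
max |F| = C(120, 9) = 10456592670160

The Erdős-Ko-Rado theorem states: for n ≥ 2k, an intersecting family of k-subsets of an n-element set has size at most C(n − 1, k − 1), with equality for 'star' families {A ⊆ [n] : |A| = k, i ∈ A} (fix an element i). For n = 121, k = 10: C(120, 9) = 10456592670160.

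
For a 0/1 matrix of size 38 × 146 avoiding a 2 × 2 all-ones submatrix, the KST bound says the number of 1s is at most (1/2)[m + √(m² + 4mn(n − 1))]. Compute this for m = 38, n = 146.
z(38, 146; 2, 2) ≤ (1/2)[38 + √(38² + 4·38·146·145)] = (1/2)[38 + √3219284] = 916.1182

Kővári–Sós–Turán: let r_1, ..., r_38 be the row sums and z = Σ r_i the total number of 1s. Each pair of columns can share at most one row with both entries 1 (else a 2×2 all-ones block appears), so Σ_i C(r_i, 2) ≤ C(146, 2) = 10585. By convexity Σ_i C(r_i, 2) ≥ 38·C(z/38, 2) = z(z − 38)/(2·38), giving z² − 38z − 38·146·145 ≤ 0 and hence z ≤ (1/2)[38 + √(1444 + 4·804460)] = (1/2)[38 + √3219284] ≈ (1/2)(38 + 1794.2363) = 916.1182.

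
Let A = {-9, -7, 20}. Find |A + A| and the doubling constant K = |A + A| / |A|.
K = |A + A| / |A| = 6/3 = 2

Enumerate A + A = {a + b : a, b ∈ A}. With |A| = 3, there are |A|^2 = 9 ordered sum pairs; collecting distinct values, A + A = {-18, -16, -14, 11, 13, 40}, so |A + A| = 6. Thus K = 6/3 = 2. For comparison, the minimum possible |A + A| over all 3-element sets is 2·3 − 1 = 5 (so min K = 5/3), attained only by arithmetic progressions.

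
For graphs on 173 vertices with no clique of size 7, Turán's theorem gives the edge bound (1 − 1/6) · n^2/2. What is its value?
Turán density bound = (5/6) · 173^2/2 = 149645/12 ≈ 12470.4167

Turán's theorem: ex(n, K_{r+1}) is achieved by the complete r-partite Turán graph T(n, r) with parts as balanced as possible, and is at most (1 − 1/r) · n^2/2. For r = 6, n = 173: the density bound is (5/6) · 29929/2 = 149645/12 ≈ 12470.4167. The integer-valued extremum is e(T(173, 6)) = 12470, which is strictly less than the density bound 149645/12 since 6 ∤ 173 (the parts of T(173, 6) cannot all be equal).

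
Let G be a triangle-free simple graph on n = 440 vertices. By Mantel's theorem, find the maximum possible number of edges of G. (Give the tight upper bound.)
ex(440, K_3) = ⌊440^2/4⌋ = 48400

Mantel (1907): a triangle-free graph on n vertices has at most ⌊n^2/4⌋ edges, with equality for the complete bipartite graph K_{⌊n/2⌋, ⌈n/2⌉}. For n = 440: ⌊440^2/4⌋ = ⌊193600/4⌋ = 48400. The extremal graph is K_{220, 220}, which has 220·220 = 48400 edges.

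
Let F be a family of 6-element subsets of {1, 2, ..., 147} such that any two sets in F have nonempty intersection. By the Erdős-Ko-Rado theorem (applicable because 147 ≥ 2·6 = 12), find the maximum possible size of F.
max |F| = C(146, 5) = 515853624

Erdős-Ko-Rado (1961): when n ≥ 2k, max |F| = C(n−1, k−1). The bound is attained by the star {A : i ∈ A} for any fixed i ∈ [n]. Here C(147−1, 6−1) = C(146, 5) = 515853624.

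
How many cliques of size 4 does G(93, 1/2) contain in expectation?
E[# K_4] = C(93, 4) · (1/2)^C(4, 2) = 2919735 / 2^6 = 45620.859375

For each 4-subset S of vertices (there are C(93, 4) = 2919735 such S), let X_S = 1 if S induces a K_4 (all C(4, 2) = 6 edges present). Then P(X_S = 1) = (1/2)^6 = 1/64. By linearity of expectation, E[# K_4] = C(93, 4) · (1/2)^6 = 2919735 / 64 = 45620.859375.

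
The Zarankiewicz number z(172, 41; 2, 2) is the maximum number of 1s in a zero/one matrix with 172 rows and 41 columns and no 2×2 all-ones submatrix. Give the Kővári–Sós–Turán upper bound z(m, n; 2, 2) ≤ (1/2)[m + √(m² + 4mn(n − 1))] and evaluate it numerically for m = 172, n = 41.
z(172, 41; 2, 2) ≤ (1/2)[172 + √(172² + 4·172·41·40)] = (1/2)[172 + √1157904] = 624.0297

Kővári–Sós–Turán: let r_1, ..., r_172 be the row sums and z = Σ r_i the total number of 1s. Each pair of columns can share at most one row with both entries 1 (else a 2×2 all-ones block appears), so Σ_i C(r_i, 2) ≤ C(41, 2) = 820. By convexity Σ_i C(r_i, 2) ≥ 172·C(z/172, 2) = z(z − 172)/(2·172), giving z² − 172z − 172·41·40 ≤ 0 and hence z ≤ (1/2)[172 + √(29584 + 4·282080)] = (1/2)[172 + √1157904] ≈ (1/2)(172 + 1076.0595) = 624.0297.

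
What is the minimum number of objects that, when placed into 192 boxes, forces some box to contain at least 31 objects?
n = (31 − 1)·192 + 1 = 5761

By the generalised pigeonhole principle, to guarantee some box contains ≥ r objects we need more than (r − 1) · k objects total. Threshold: n = (r − 1) · k + 1. With r = 31 and k = 192: n = 30 · 192 + 1 = 5760 + 1 = 5761. For n = 5760 = 30 · 192, we can put exactly 30 objects in every box, avoiding 31 in any single one — so 5761 is tight.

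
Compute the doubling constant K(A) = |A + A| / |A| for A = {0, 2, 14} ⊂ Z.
K = |A + A| / |A| = 6/3 = 2

Enumerate A + A = {a + b : a, b ∈ A}. With |A| = 3, there are |A|^2 = 9 ordered sum pairs; collecting distinct values, A + A = {0, 2, 4, 14, 16, 28}, so |A + A| = 6. Thus K = 6/3 = 2. For comparison, the minimum possible |A + A| over all 3-element sets is 2·3 − 1 = 5 (so min K = 5/3), attained only by arithmetic progressions.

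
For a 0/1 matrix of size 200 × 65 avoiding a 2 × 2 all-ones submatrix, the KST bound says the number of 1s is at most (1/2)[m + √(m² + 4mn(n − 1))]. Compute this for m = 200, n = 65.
z(200, 65; 2, 2) ≤ (1/2)[200 + √(200² + 4·200·65·64)] = (1/2)[200 + √3368000] = 1017.6056

Kővári–Sós–Turán: let r_1, ..., r_200 be the row sums and z = Σ r_i the total number of 1s. Each pair of columns can share at most one row with both entries 1 (else a 2×2 all-ones block appears), so Σ_i C(r_i, 2) ≤ C(65, 2) = 2080. By convexity Σ_i C(r_i, 2) ≥ 200·C(z/200, 2) = z(z − 200)/(2·200), giving z² − 200z − 200·65·64 ≤ 0 and hence z ≤ (1/2)[200 + √(40000 + 4·832000)] = (1/2)[200 + √3368000] ≈ (1/2)(200 + 1835.2112) = 1017.6056.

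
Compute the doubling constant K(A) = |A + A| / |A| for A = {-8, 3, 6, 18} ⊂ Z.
K = |A + A| / |A| = 10/4 = 5/2

Enumerate A + A = {a + b : a, b ∈ A}. With |A| = 4, there are |A|^2 = 16 ordered sum pairs; collecting distinct values, A + A = {-16, -5, -2, 6, 9, 10, 12, 21, 24, 36}, so |A + A| = 10. Thus K = 10/4 = 5/2. For comparison, the minimum possible |A + A| over all 4-element sets is 2·4 − 1 = 7 (so min K = 7/4), attained only by arithmetic progressions.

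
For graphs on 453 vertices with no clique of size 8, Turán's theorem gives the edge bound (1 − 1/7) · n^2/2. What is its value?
Turán density bound = (6/7) · 453^2/2 = 615627/7 ≈ 87946.7143

Turán's theorem: ex(n, K_{r+1}) is achieved by the complete r-partite Turán graph T(n, r) with parts as balanced as possible, and is at most (1 − 1/r) · n^2/2. For r = 7, n = 453: the density bound is (6/7) · 205209/2 = 615627/7 ≈ 87946.7143. The integer-valued extremum is e(T(453, 7)) = 87946, which is strictly less than the density bound 615627/7 since 7 ∤ 453 (the parts of T(453, 7) cannot all be equal).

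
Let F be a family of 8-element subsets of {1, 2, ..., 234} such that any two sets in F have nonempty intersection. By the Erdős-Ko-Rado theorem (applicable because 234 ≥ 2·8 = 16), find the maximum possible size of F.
max |F| = C(233, 7) = 6753818290868

Erdős-Ko-Rado (1961): when n ≥ 2k, max |F| = C(n−1, k−1). The bound is attained by the star {A : i ∈ A} for any fixed i ∈ [n]. Here C(234−1, 8−1) = C(233, 7) = 6753818290868.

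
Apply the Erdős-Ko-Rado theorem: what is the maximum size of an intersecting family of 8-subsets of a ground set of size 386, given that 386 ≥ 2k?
max |F| = C(385, 7) = 235489385581120

Erdős-Ko-Rado (1961): when n ≥ 2k, max |F| = C(n−1, k−1). The bound is attained by the star {A : i ∈ A} for any fixed i ∈ [n]. Here C(386−1, 8−1) = C(385, 7) = 235489385581120.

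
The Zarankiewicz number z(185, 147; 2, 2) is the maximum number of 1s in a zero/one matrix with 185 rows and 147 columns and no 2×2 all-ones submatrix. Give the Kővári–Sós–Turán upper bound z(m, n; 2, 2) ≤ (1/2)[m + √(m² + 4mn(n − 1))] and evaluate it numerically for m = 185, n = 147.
z(185, 147; 2, 2) ≤ (1/2)[185 + √(185² + 4·185·147·146)] = (1/2)[185 + √15916105] = 2087.2497

Kővári–Sós–Turán: let r_1, ..., r_185 be the row sums and z = Σ r_i the total number of 1s. Each pair of columns can share at most one row with both entries 1 (else a 2×2 all-ones block appears), so Σ_i C(r_i, 2) ≤ C(147, 2) = 10731. By convexity Σ_i C(r_i, 2) ≥ 185·C(z/185, 2) = z(z − 185)/(2·185), giving z² − 185z − 185·147·146 ≤ 0 and hence z ≤ (1/2)[185 + √(34225 + 4·3970470)] = (1/2)[185 + √15916105] ≈ (1/2)(185 + 3989.4993) = 2087.2497.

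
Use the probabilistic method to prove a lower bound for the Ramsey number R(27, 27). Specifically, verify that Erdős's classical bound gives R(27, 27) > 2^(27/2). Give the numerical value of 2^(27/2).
2^(27/2) = 11585.2375; so R(27, 27) > 11585.2375

Colour each edge of K_n uniformly at random with red/blue. The expected number of monochromatic K_27 is C(n, 27) · 2 · 2^(−C(27,2)). If C(n, 27) · 2^(1 − C(27,2)) < 1, then with positive probability no monochromatic K_27 exists, so R(27, 27) > n. The standard estimate C(n, 27) ≤ n^27/27! shows this inequality holds whenever n ≤ 2^(27/2) (since 27! · 2^(C(27,2) − 1) > 2^(27^2/2) ≥ n^27). Hence R(27, 27) > 2^(27/2) = 11585.2375.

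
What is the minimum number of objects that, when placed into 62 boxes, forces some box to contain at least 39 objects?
n = (39 − 1)·62 + 1 = 2357

By the generalised pigeonhole principle, to guarantee some box contains ≥ r objects we need more than (r − 1) · k objects total. Threshold: n = (r − 1) · k + 1. With r = 39 and k = 62: n = 38 · 62 + 1 = 2356 + 1 = 2357. For n = 2356 = 38 · 62, we can put exactly 38 objects in every box, avoiding 39 in any single one — so 2357 is tight.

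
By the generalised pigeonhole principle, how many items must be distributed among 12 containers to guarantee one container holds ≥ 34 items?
n = (34 − 1)·12 + 1 = 397

By the generalised pigeonhole principle, to guarantee some box contains ≥ r objects we need more than (r − 1) · k objects total. Threshold: n = (r − 1) · k + 1. With r = 34 and k = 12: n = 33 · 12 + 1 = 396 + 1 = 397. For n = 396 = 33 · 12, we can put exactly 33 objects in every box, avoiding 34 in any single one — so 397 is tight.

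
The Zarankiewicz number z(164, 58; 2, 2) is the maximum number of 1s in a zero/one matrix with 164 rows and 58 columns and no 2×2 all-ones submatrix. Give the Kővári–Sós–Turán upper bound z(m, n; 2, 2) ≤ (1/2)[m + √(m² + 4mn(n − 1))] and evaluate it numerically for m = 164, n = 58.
z(164, 58; 2, 2) ≤ (1/2)[164 + √(164² + 4·164·58·57)] = (1/2)[164 + √2195632] = 822.8833

Kővári–Sós–Turán: let r_1, ..., r_164 be the row sums and z = Σ r_i the total number of 1s. Each pair of columns can share at most one row with both entries 1 (else a 2×2 all-ones block appears), so Σ_i C(r_i, 2) ≤ C(58, 2) = 1653. By convexity Σ_i C(r_i, 2) ≥ 164·C(z/164, 2) = z(z − 164)/(2·164), giving z² − 164z − 164·58·57 ≤ 0 and hence z ≤ (1/2)[164 + √(26896 + 4·542184)] = (1/2)[164 + √2195632] ≈ (1/2)(164 + 1481.7665) = 822.8833.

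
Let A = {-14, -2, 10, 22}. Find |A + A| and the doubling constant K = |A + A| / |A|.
K = |A + A| / |A| = 7/4

Enumerate A + A = {a + b : a, b ∈ A}. With |A| = 4, there are |A|^2 = 16 ordered sum pairs; collecting distinct values, A + A = {-28, -16, -4, 8, 20, 32, 44}, so |A + A| = 7. Thus K = 7/4. Here |A + A| = 2|A| − 1 = 7, the minimum possible — so K = 7/4 is minimal, which holds iff A is an arithmetic progression.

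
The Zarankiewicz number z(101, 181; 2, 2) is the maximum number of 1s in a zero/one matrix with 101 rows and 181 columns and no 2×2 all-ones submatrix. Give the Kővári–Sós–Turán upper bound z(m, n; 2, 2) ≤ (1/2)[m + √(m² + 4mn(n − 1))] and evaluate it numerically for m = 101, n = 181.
z(101, 181; 2, 2) ≤ (1/2)[101 + √(101² + 4·101·181·180)] = (1/2)[101 + √13172521] = 1865.1984

Kővári–Sós–Turán: let r_1, ..., r_101 be the row sums and z = Σ r_i the total number of 1s. Each pair of columns can share at most one row with both entries 1 (else a 2×2 all-ones block appears), so Σ_i C(r_i, 2) ≤ C(181, 2) = 16290. By convexity Σ_i C(r_i, 2) ≥ 101·C(z/101, 2) = z(z − 101)/(2·101), giving z² − 101z − 101·181·180 ≤ 0 and hence z ≤ (1/2)[101 + √(10201 + 4·3290580)] = (1/2)[101 + √13172521] ≈ (1/2)(101 + 3629.3968) = 1865.1984.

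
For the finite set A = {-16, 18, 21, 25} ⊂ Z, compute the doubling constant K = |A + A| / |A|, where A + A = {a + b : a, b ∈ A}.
K = |A + A| / |A| = 10/4 = 5/2

Enumerate A + A = {a + b : a, b ∈ A}. With |A| = 4, there are |A|^2 = 16 ordered sum pairs; collecting distinct values, A + A = {-32, 2, 5, 9, 36, 39, 42, 43, 46, 50}, so |A + A| = 10. Thus K = 10/4 = 5/2. For comparison, the minimum possible |A + A| over all 4-element sets is 2·4 − 1 = 7 (so min K = 7/4), attained only by arithmetic progressions.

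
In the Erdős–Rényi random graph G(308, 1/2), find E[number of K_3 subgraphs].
E[# K_3] = C(308, 3) · (1/2)^C(3, 2) = 4822356 / 2^3 = 1205589/2 = 602794.5

For each 3-subset S of vertices (there are C(308, 3) = 4822356 such S), let X_S = 1 if S induces a K_3 (all C(3, 2) = 3 edges present). Then P(X_S = 1) = (1/2)^3 = 1/8. By linearity of expectation, E[# K_3] = C(308, 3) · (1/2)^3 = 4822356 / 8 = 1205589/2 = 602794.5.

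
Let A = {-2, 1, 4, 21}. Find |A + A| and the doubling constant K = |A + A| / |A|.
K = |A + A| / |A| = 9/4

Enumerate A + A = {a + b : a, b ∈ A}. With |A| = 4, there are |A|^2 = 16 ordered sum pairs; collecting distinct values, A + A = {-4, -1, 2, 5, 8, 19, 22, 25, 42}, so |A + A| = 9. Thus K = 9/4. For comparison, the minimum possible |A + A| over all 4-element sets is 2·4 − 1 = 7 (so min K = 7/4), attained only by arithmetic progressions.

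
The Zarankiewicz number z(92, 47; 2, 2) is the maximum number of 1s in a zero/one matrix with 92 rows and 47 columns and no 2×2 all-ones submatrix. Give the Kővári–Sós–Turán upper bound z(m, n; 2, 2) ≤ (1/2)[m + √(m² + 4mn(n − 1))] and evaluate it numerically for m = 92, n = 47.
z(92, 47; 2, 2) ≤ (1/2)[92 + √(92² + 4·92·47·46)] = (1/2)[92 + √804080] = 494.3525

Kővári–Sós–Turán: let r_1, ..., r_92 be the row sums and z = Σ r_i the total number of 1s. Each pair of columns can share at most one row with both entries 1 (else a 2×2 all-ones block appears), so Σ_i C(r_i, 2) ≤ C(47, 2) = 1081. By convexity Σ_i C(r_i, 2) ≥ 92·C(z/92, 2) = z(z − 92)/(2·92), giving z² − 92z − 92·47·46 ≤ 0 and hence z ≤ (1/2)[92 + √(8464 + 4·198904)] = (1/2)[92 + √804080] ≈ (1/2)(92 + 896.7051) = 494.3525.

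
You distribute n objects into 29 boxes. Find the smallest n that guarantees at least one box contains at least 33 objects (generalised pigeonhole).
n = (33 − 1)·29 + 1 = 929

By the generalised pigeonhole principle, to guarantee some box contains ≥ r objects we need more than (r − 1) · k objects total. Threshold: n = (r − 1) · k + 1. With r = 33 and k = 29: n = 32 · 29 + 1 = 928 + 1 = 929. For n = 928 = 32 · 29, we can put exactly 32 objects in every box, avoiding 33 in any single one — so 929 is tight.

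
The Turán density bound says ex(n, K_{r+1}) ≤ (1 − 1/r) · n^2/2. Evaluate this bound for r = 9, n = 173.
Turán density bound = (8/9) · 173^2/2 = 119716/9 ≈ 13301.7778

Turán's theorem: ex(n, K_{r+1}) is achieved by the complete r-partite Turán graph T(n, r) with parts as balanced as possible, and is at most (1 − 1/r) · n^2/2. For r = 9, n = 173: the density bound is (8/9) · 29929/2 = 119716/9 ≈ 13301.7778. The integer-valued extremum is e(T(173, 9)) = 13301, which is strictly less than the density bound 119716/9 since 9 ∤ 173 (the parts of T(173, 9) cannot all be equal).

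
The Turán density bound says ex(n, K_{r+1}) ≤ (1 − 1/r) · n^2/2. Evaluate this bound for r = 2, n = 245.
Turán density bound = (1/2) · 245^2/2 = 60025/4 ≈ 15006.25

Turán's theorem: ex(n, K_{r+1}) is achieved by the complete r-partite Turán graph T(n, r) with parts as balanced as possible, and is at most (1 − 1/r) · n^2/2. For r = 2, n = 245: the density bound is (1/2) · 60025/2 = 60025/4 ≈ 15006.25. The integer-valued extremum is e(T(245, 2)) = 15006, which is strictly less than the density bound 60025/4 since 2 ∤ 245 (the parts of T(245, 2) cannot all be equal).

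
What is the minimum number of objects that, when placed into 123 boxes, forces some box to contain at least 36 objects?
n = (36 − 1)·123 + 1 = 4306

By the generalised pigeonhole principle, to guarantee some box contains ≥ r objects we need more than (r − 1) · k objects total. Threshold: n = (r − 1) · k + 1. With r = 36 and k = 123: n = 35 · 123 + 1 = 4305 + 1 = 4306. For n = 4305 = 35 · 123, we can put exactly 35 objects in every box, avoiding 36 in any single one — so 4306 is tight.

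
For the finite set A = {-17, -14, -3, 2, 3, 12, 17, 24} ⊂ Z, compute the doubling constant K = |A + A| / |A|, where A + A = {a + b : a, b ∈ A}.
K = |A + A| / |A| = 34/8 = 17/4

Enumerate A + A = {a + b : a, b ∈ A}. With |A| = 8, there are |A|^2 = 64 ordered sum pairs; collecting distinct values, A + A = {-34, -31, -28, -20, -17, -15, -14, -12, -11, -6, -5, -2, -1, 0, 3, 4, 5, 6, 7, 9, 10, 14, 15, 19, 20, 21, 24, 26, 27, 29, 34, 36, 41, 48}, so |A + A| = 34. Thus K = 34/8 = 17/4. For comparison, the minimum possible |A + A| over all 8-element sets is 2·8 − 1 = 15 (so min K = 15/8), attained only by arithmetic progressions.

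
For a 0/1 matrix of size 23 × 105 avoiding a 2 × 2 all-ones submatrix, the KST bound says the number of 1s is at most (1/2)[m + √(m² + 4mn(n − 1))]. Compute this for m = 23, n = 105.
z(23, 105; 2, 2) ≤ (1/2)[23 + √(23² + 4·23·105·104)] = (1/2)[23 + √1005169] = 512.7906

Kővári–Sós–Turán: let r_1, ..., r_23 be the row sums and z = Σ r_i the total number of 1s. Each pair of columns can share at most one row with both entries 1 (else a 2×2 all-ones block appears), so Σ_i C(r_i, 2) ≤ C(105, 2) = 5460. By convexity Σ_i C(r_i, 2) ≥ 23·C(z/23, 2) = z(z − 23)/(2·23), giving z² − 23z − 23·105·104 ≤ 0 and hence z ≤ (1/2)[23 + √(529 + 4·251160)] = (1/2)[23 + √1005169] ≈ (1/2)(23 + 1002.5812) = 512.7906.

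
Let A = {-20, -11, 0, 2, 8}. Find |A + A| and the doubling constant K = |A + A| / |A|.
K = |A + A| / |A| = 15/5 = 3

Enumerate A + A = {a + b : a, b ∈ A}. With |A| = 5, there are |A|^2 = 25 ordered sum pairs; collecting distinct values, A + A = {-40, -31, -22, -20, -18, -12, -11, -9, -3, 0, 2, 4, 8, 10, 16}, so |A + A| = 15. Thus K = 15/5 = 3. For comparison, the minimum possible |A + A| over all 5-element sets is 2·5 − 1 = 9 (so min K = 9/5), attained only by arithmetic progressions.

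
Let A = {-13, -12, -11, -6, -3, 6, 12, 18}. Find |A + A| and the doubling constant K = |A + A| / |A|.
K = |A + A| / |A| = 30/8 = 15/4

Enumerate A + A = {a + b : a, b ∈ A}. With |A| = 8, there are |A|^2 = 64 ordered sum pairs; collecting distinct values, A + A = {-26, -25, -24, -23, -22, -19, -18, -17, -16, -15, -14, -12, -9, -7, -6, -5, -1, 0, 1, 3, 5, 6, 7, 9, 12, 15, 18, 24, 30, 36}, so |A + A| = 30. Thus K = 30/8 = 15/4. For comparison, the minimum possible |A + A| over all 8-element sets is 2·8 − 1 = 15 (so min K = 15/8), attained only by arithmetic progressions.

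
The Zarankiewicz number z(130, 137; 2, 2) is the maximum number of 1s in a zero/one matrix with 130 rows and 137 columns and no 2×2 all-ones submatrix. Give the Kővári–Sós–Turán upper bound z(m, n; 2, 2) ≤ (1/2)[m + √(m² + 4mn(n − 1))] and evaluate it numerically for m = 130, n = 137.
z(130, 137; 2, 2) ≤ (1/2)[130 + √(130² + 4·130·137·136)] = (1/2)[130 + √9705540] = 1622.6858

Kővári–Sós–Turán: let r_1, ..., r_130 be the row sums and z = Σ r_i the total number of 1s. Each pair of columns can share at most one row with both entries 1 (else a 2×2 all-ones block appears), so Σ_i C(r_i, 2) ≤ C(137, 2) = 9316. By convexity Σ_i C(r_i, 2) ≥ 130·C(z/130, 2) = z(z − 130)/(2·130), giving z² − 130z − 130·137·136 ≤ 0 and hence z ≤ (1/2)[130 + √(16900 + 4·2422160)] = (1/2)[130 + √9705540] ≈ (1/2)(130 + 3115.3716) = 1622.6858.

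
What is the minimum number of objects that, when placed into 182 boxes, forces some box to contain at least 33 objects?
n = (33 − 1)·182 + 1 = 5825

By the generalised pigeonhole principle, to guarantee some box contains ≥ r objects we need more than (r − 1) · k objects total. Threshold: n = (r − 1) · k + 1. With r = 33 and k = 182: n = 32 · 182 + 1 = 5824 + 1 = 5825. For n = 5824 = 32 · 182, we can put exactly 32 objects in every box, avoiding 33 in any single one — so 5825 is tight.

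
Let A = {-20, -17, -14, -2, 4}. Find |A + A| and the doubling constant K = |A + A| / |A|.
K = |A + A| / |A| = 13/5

Enumerate A + A = {a + b : a, b ∈ A}. With |A| = 5, there are |A|^2 = 25 ordered sum pairs; collecting distinct values, A + A = {-40, -37, -34, -31, -28, -22, -19, -16, -13, -10, -4, 2, 8}, so |A + A| = 13. Thus K = 13/5. For comparison, the minimum possible |A + A| over all 5-element sets is 2·5 − 1 = 9 (so min K = 9/5), attained only by arithmetic progressions.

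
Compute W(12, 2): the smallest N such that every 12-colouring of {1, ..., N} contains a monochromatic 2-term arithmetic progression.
W(12, 2) = 12 + 1 = 13

A 2-term AP is any pair of integers, so a monochromatic 2-AP exists iff some colour is used at least twice. With 12 colours, the colouring i ↦ i on {1, ..., 12} uses each colour once, avoiding any monochromatic pair, so W(12, 2) > 12. For {1, ..., 13}, pigeonhole forces two integers of the same colour, which form a monochromatic 2-AP. Hence W(12, 2) = 13.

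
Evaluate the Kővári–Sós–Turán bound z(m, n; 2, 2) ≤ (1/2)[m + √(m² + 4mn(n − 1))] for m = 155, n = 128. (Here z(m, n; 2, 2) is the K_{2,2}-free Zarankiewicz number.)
z(155, 128; 2, 2) ≤ (1/2)[155 + √(155² + 4·155·128·127)] = (1/2)[155 + √10102745] = 1666.7408

Kővári–Sós–Turán: let r_1, ..., r_155 be the row sums and z = Σ r_i the total number of 1s. Each pair of columns can share at most one row with both entries 1 (else a 2×2 all-ones block appears), so Σ_i C(r_i, 2) ≤ C(128, 2) = 8128. By convexity Σ_i C(r_i, 2) ≥ 155·C(z/155, 2) = z(z − 155)/(2·155), giving z² − 155z − 155·128·127 ≤ 0 and hence z ≤ (1/2)[155 + √(24025 + 4·2519680)] = (1/2)[155 + √10102745] ≈ (1/2)(155 + 3178.4816) = 1666.7408.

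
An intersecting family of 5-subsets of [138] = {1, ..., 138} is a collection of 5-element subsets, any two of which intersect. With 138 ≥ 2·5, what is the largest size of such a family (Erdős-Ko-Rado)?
max |F| = C(137, 4) = 14043870

The Erdős-Ko-Rado theorem states: for n ≥ 2k, an intersecting family of k-subsets of an n-element set has size at most C(n − 1, k − 1), with equality for 'star' families {A ⊆ [n] : |A| = k, i ∈ A} (fix an element i). For n = 138, k = 5: C(137, 4) = 14043870.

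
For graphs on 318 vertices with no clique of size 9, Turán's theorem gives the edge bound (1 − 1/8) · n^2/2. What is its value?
Turán density bound = (7/8) · 318^2/2 = 176967/4 ≈ 44241.75

Turán's theorem: ex(n, K_{r+1}) is achieved by the complete r-partite Turán graph T(n, r) with parts as balanced as possible, and is at most (1 − 1/r) · n^2/2. For r = 8, n = 318: the density bound is (7/8) · 101124/2 = 176967/4 ≈ 44241.75. The integer-valued extremum is e(T(318, 8)) = 44241, which is strictly less than the density bound 176967/4 since 8 ∤ 318 (the parts of T(318, 8) cannot all be equal).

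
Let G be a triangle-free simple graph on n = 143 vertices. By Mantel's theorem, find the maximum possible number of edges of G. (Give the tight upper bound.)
ex(143, K_3) = ⌊143^2/4⌋ = 5112

Mantel (1907): a triangle-free graph on n vertices has at most ⌊n^2/4⌋ edges, with equality for the complete bipartite graph K_{⌊n/2⌋, ⌈n/2⌉}. For n = 143: ⌊143^2/4⌋ = ⌊20449/4⌋ = 5112. The extremal graph is K_{71, 72}, which has 71·72 = 5112 edges.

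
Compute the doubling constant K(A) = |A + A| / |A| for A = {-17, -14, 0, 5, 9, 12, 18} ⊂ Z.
K = |A + A| / |A| = 26/7

Enumerate A + A = {a + b : a, b ∈ A}. With |A| = 7, there are |A|^2 = 49 ordered sum pairs; collecting distinct values, A + A = {-34, -31, -28, -17, -14, -12, -9, -8, -5, -2, 0, 1, 4, 5, 9, 10, 12, 14, 17, 18, 21, 23, 24, 27, 30, 36}, so |A + A| = 26. Thus K = 26/7. For comparison, the minimum possible |A + A| over all 7-element sets is 2·7 − 1 = 13 (so min K = 13/7), attained only by arithmetic progressions.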